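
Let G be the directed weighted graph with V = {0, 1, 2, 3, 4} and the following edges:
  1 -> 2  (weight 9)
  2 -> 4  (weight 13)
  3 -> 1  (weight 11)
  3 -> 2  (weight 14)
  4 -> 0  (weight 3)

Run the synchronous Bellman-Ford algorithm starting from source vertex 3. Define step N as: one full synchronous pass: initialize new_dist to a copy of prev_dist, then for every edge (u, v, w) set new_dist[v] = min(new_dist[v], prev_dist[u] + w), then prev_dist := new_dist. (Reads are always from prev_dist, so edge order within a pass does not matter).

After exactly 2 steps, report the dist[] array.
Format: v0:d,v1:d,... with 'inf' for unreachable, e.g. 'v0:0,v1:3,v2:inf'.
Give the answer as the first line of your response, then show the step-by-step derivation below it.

v0:inf,v1:11,v2:14,v3:0,v4:27

step 1: dist = v0:inf,v1:11,v2:14,v3:0,v4:inf
step 2: dist = v0:inf,v1:11,v2:14,v3:0,v4:27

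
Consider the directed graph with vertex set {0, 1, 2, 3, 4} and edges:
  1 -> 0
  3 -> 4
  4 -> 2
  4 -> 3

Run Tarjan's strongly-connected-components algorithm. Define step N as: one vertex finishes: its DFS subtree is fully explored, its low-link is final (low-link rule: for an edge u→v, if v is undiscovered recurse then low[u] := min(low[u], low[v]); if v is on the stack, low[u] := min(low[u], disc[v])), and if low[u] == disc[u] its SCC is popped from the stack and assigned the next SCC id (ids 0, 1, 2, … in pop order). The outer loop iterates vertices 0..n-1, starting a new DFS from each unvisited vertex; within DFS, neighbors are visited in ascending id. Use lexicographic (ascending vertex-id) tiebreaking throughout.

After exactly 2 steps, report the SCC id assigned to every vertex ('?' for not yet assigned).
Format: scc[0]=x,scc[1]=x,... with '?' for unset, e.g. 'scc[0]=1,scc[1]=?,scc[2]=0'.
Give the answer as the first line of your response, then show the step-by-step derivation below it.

scc[0]=0,scc[1]=1,scc[2]=?,scc[3]=?,scc[4]=?

step 1: low=(low[0]=0,low[1]=?,low[2]=?,low[3]=?,low[4]=?); scc=(scc[0]=0,scc[1]=?,scc[2]=?,scc[3]=?,scc[4]=?)
step 2: low=(low[0]=0,low[1]=1,low[2]=?,low[3]=?,low[4]=?); scc=(scc[0]=0,scc[1]=1,scc[2]=?,scc[3]=?,scc[4]=?)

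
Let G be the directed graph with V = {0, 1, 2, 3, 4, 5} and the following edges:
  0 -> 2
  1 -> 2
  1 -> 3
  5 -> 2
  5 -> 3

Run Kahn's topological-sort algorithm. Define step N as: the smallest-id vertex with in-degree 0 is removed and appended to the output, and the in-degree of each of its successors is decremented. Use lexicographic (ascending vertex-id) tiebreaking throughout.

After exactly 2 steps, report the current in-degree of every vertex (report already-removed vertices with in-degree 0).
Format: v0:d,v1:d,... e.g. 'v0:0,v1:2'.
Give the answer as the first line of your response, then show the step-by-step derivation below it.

v0:0,v1:0,v2:1,v3:1,v4:0,v5:0

step 1: output 0; order=[0]; indeg=(0,0,2,2,0,0)
step 2: output 1; order=[0,1]; indeg=(0,0,1,1,0,0)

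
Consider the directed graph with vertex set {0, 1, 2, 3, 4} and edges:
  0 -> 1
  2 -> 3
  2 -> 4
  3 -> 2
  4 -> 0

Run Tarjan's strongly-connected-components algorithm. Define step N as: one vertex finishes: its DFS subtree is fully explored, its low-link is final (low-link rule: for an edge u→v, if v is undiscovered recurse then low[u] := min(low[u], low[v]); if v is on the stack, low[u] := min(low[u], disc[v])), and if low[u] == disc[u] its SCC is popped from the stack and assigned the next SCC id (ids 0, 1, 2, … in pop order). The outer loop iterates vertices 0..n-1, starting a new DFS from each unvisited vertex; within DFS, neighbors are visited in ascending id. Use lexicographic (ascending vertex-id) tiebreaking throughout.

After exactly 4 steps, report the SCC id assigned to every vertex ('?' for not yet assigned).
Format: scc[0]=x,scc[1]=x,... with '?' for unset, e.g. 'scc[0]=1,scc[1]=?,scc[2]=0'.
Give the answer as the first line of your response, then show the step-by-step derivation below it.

scc[0]=1,scc[1]=0,scc[2]=?,scc[3]=?,scc[4]=2

step 1: low=(low[0]=0,low[1]=1,low[2]=?,low[3]=?,low[4]=?); scc=(scc[0]=?,scc[1]=0,scc[2]=?,scc[3]=?,scc[4]=?)
step 2: low=(low[0]=0,low[1]=1,low[2]=?,low[3]=?,low[4]=?); scc=(scc[0]=1,scc[1]=0,scc[2]=?,scc[3]=?,scc[4]=?)
step 3: low=(low[0]=0,low[1]=1,low[2]=2,low[3]=2,low[4]=?); scc=(scc[0]=1,scc[1]=0,scc[2]=?,scc[3]=?,scc[4]=?)
step 4: low=(low[0]=0,low[1]=1,low[2]=2,low[3]=2,low[4]=4); scc=(scc[0]=1,scc[1]=0,scc[2]=?,scc[3]=?,scc[4]=2)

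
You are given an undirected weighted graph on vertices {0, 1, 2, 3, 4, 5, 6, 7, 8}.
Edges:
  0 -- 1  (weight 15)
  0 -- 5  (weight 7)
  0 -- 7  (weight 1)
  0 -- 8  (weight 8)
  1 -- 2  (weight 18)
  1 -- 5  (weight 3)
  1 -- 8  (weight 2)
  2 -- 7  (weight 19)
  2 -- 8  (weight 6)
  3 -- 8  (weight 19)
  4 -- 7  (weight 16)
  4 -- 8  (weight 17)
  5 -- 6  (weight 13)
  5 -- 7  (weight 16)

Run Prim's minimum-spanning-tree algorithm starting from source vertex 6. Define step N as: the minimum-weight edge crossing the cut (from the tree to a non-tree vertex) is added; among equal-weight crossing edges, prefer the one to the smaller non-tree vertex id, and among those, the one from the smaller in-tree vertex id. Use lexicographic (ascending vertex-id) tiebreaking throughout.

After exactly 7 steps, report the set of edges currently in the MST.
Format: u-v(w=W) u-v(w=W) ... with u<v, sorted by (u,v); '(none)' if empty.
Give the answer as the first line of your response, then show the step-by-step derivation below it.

0-5(w=7) 0-7(w=1) 1-5(w=3) 1-8(w=2) 2-8(w=6) 4-7(w=16) 5-6(w=13)

step 1: add edge 5-6 (w=13); MST = {5-6(w=13)}
step 2: add edge 1-5 (w=3); MST = {1-5(w=3) 5-6(w=13)}
step 3: add edge 1-8 (w=2); MST = {1-5(w=3) 1-8(w=2) 5-6(w=13)}
step 4: add edge 2-8 (w=6); MST = {1-5(w=3) 1-8(w=2) 2-8(w=6) 5-6(w=13)}
step 5: add edge 0-5 (w=7); MST = {0-5(w=7) 1-5(w=3) 1-8(w=2) 2-8(w=6) 5-6(w=13)}
step 6: add edge 0-7 (w=1); MST = {0-5(w=7) 0-7(w=1) 1-5(w=3) 1-8(w=2) 2-8(w=6) 5-6(w=13)}
step 7: add edge 4-7 (w=16); MST = {0-5(w=7) 0-7(w=1) 1-5(w=3) 1-8(w=2) 2-8(w=6) 4-7(w=16) 5-6(w=13)}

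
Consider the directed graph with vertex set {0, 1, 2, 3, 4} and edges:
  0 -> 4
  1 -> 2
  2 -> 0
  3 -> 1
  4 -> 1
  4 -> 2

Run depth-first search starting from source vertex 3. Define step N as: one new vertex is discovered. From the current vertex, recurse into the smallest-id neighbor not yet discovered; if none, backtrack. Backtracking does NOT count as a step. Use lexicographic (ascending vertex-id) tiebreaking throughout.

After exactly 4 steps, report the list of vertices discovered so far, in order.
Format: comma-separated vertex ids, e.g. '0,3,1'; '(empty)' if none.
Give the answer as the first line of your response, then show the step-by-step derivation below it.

3,1,2,0

step 1: discover 3; path=3; order=3
step 2: discover 1; path=3>1; order=3,1
step 3: discover 2; path=3>1>2; order=3,1,2
step 4: discover 0; path=3>1>2>0; order=3,1,2,0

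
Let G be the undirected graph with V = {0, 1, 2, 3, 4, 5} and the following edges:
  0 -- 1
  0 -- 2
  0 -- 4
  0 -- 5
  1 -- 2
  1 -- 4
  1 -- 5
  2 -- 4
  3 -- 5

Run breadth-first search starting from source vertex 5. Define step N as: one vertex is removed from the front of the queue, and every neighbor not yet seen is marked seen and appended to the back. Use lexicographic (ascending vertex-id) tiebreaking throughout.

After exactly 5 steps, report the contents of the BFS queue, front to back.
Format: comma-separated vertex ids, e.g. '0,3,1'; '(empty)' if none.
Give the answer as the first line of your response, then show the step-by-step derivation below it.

4

step 1: dequeue 5; queue=[0,1,3]; order=5
step 2: dequeue 0; queue=[1,3,2,4]; order=5,0
step 3: dequeue 1; queue=[3,2,4]; order=5,0,1
step 4: dequeue 3; queue=[2,4]; order=5,0,1,3
step 5: dequeue 2; queue=[4]; order=5,0,1,3,2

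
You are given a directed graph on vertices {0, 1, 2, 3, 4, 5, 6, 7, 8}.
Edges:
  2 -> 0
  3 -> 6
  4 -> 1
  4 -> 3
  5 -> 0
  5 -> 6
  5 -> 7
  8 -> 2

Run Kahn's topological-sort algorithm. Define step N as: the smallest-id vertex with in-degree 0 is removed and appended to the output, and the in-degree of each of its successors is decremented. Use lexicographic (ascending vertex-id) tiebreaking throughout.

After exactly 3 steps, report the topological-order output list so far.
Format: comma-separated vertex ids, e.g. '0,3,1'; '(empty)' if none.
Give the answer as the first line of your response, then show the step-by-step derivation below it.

4,1,3

step 1: output 4; order=[4]; indeg=(2,0,1,0,0,0,2,1,0)
step 2: output 1; order=[4,1]; indeg=(2,0,1,0,0,0,2,1,0)
step 3: output 3; order=[4,1,3]; indeg=(2,0,1,0,0,0,1,1,0)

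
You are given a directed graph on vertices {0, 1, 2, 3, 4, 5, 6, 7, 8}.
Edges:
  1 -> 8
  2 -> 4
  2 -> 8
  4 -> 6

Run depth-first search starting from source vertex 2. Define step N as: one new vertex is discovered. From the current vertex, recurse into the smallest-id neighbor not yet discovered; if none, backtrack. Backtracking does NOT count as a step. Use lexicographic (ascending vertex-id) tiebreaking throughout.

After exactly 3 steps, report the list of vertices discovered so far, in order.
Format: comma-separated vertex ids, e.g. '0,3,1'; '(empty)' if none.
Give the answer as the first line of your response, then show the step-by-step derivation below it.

2,4,6

step 1: discover 2; path=2; order=2
step 2: discover 4; path=2>4; order=2,4
step 3: discover 6; path=2>4>6; order=2,4,6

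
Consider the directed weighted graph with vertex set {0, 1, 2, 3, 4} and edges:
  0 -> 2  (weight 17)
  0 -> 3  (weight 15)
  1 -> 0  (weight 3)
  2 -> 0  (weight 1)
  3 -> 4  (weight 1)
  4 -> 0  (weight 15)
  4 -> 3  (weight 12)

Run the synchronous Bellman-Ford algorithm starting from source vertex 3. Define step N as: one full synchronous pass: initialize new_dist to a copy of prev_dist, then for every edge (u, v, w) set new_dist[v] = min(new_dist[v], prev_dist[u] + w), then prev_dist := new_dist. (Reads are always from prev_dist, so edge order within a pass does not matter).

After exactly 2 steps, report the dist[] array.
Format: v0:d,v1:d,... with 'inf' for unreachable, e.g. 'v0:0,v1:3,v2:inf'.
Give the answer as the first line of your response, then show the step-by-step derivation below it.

v0:16,v1:inf,v2:inf,v3:0,v4:1

step 1: dist = v0:inf,v1:inf,v2:inf,v3:0,v4:1
step 2: dist = v0:16,v1:inf,v2:inf,v3:0,v4:1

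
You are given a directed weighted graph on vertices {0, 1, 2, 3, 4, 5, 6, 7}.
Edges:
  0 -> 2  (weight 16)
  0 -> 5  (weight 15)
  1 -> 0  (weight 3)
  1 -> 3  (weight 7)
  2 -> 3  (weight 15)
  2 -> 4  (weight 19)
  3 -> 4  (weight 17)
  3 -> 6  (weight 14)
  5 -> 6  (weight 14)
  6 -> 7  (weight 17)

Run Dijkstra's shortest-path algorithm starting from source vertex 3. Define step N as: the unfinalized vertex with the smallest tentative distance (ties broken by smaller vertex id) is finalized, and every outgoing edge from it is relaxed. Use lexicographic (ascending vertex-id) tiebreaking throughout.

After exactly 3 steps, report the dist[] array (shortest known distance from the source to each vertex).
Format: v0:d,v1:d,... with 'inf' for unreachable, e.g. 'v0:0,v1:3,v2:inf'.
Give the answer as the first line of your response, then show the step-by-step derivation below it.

v0:inf,v1:inf,v2:inf,v3:0,v4:17,v5:inf,v6:14,v7:31

step 1: dist = v0:inf,v1:inf,v2:inf,v3:0,v4:17,v5:inf,v6:14,v7:inf
step 2: dist = v0:inf,v1:inf,v2:inf,v3:0,v4:17,v5:inf,v6:14,v7:31
step 3: dist = v0:inf,v1:inf,v2:inf,v3:0,v4:17,v5:inf,v6:14,v7:31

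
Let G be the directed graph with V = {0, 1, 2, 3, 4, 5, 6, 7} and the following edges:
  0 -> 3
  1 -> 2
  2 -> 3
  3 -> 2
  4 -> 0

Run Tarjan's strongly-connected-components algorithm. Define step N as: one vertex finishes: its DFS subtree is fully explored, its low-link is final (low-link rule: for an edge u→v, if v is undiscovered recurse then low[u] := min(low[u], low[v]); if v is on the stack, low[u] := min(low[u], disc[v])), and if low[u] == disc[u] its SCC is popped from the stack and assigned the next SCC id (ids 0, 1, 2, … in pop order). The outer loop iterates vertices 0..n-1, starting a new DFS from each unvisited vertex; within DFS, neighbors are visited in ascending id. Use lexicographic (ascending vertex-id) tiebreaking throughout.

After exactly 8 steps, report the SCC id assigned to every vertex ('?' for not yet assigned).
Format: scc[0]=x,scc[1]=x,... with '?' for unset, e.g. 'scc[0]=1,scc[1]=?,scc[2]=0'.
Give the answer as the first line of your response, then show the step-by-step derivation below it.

scc[0]=1,scc[1]=2,scc[2]=0,scc[3]=0,scc[4]=3,scc[5]=4,scc[6]=5,scc[7]=6

step 1: low=(low[0]=0,low[1]=?,low[2]=1,low[3]=1,low[4]=?,low[5]=?,low[6]=?,low[7]=?); scc=(scc[0]=?,scc[1]=?,scc[2]=?,scc[3]=?,scc[4]=?,scc[5]=?,scc[6]=?,scc[7]=?)
step 2: low=(low[0]=0,low[1]=?,low[2]=1,low[3]=1,low[4]=?,low[5]=?,low[6]=?,low[7]=?); scc=(scc[0]=?,scc[1]=?,scc[2]=0,scc[3]=0,scc[4]=?,scc[5]=?,scc[6]=?,scc[7]=?)
step 3: low=(low[0]=0,low[1]=?,low[2]=1,low[3]=1,low[4]=?,low[5]=?,low[6]=?,low[7]=?); scc=(scc[0]=1,scc[1]=?,scc[2]=0,scc[3]=0,scc[4]=?,scc[5]=?,scc[6]=?,scc[7]=?)
step 4: low=(low[0]=0,low[1]=3,low[2]=1,low[3]=1,low[4]=?,low[5]=?,low[6]=?,low[7]=?); scc=(scc[0]=1,scc[1]=2,scc[2]=0,scc[3]=0,scc[4]=?,scc[5]=?,scc[6]=?,scc[7]=?)
step 5: low=(low[0]=0,low[1]=3,low[2]=1,low[3]=1,low[4]=4,low[5]=?,low[6]=?,low[7]=?); scc=(scc[0]=1,scc[1]=2,scc[2]=0,scc[3]=0,scc[4]=3,scc[5]=?,scc[6]=?,scc[7]=?)
step 6: low=(low[0]=0,low[1]=3,low[2]=1,low[3]=1,low[4]=4,low[5]=5,low[6]=?,low[7]=?); scc=(scc[0]=1,scc[1]=2,scc[2]=0,scc[3]=0,scc[4]=3,scc[5]=4,scc[6]=?,scc[7]=?)
step 7: low=(low[0]=0,low[1]=3,low[2]=1,low[3]=1,low[4]=4,low[5]=5,low[6]=6,low[7]=?); scc=(scc[0]=1,scc[1]=2,scc[2]=0,scc[3]=0,scc[4]=3,scc[5]=4,scc[6]=5,scc[7]=?)
step 8: low=(low[0]=0,low[1]=3,low[2]=1,low[3]=1,low[4]=4,low[5]=5,low[6]=6,low[7]=7); scc=(scc[0]=1,scc[1]=2,scc[2]=0,scc[3]=0,scc[4]=3,scc[5]=4,scc[6]=5,scc[7]=6)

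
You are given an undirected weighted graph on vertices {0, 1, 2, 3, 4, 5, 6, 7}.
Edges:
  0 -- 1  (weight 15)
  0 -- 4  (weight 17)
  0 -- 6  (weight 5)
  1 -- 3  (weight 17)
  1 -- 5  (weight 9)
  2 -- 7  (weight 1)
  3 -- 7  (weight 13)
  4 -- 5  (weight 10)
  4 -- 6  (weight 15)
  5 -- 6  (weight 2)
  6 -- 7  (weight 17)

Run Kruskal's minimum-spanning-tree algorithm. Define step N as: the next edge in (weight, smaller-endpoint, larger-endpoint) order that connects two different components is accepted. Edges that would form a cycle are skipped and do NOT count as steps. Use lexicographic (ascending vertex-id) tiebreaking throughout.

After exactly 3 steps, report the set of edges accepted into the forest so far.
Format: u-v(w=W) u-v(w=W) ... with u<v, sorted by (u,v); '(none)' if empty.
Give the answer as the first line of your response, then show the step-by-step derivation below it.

0-6(w=5) 2-7(w=1) 5-6(w=2)

step 1: add edge 2-7 (w=1); MST = {2-7(w=1)}
step 2: add edge 5-6 (w=2); MST = {2-7(w=1) 5-6(w=2)}
step 3: add edge 0-6 (w=5); MST = {0-6(w=5) 2-7(w=1) 5-6(w=2)}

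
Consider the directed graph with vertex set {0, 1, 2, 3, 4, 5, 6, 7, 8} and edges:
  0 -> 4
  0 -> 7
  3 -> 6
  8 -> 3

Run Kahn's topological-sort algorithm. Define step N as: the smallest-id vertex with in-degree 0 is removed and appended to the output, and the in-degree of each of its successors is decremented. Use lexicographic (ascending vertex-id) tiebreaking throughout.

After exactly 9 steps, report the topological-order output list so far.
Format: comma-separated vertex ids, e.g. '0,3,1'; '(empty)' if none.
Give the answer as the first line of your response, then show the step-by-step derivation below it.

0,1,2,4,5,7,8,3,6

step 1: output 0; order=[0]; indeg=(0,0,0,1,0,0,1,0,0)
step 2: output 1; order=[0,1]; indeg=(0,0,0,1,0,0,1,0,0)
step 3: output 2; order=[0,1,2]; indeg=(0,0,0,1,0,0,1,0,0)
step 4: output 4; order=[0,1,2,4]; indeg=(0,0,0,1,0,0,1,0,0)
step 5: output 5; order=[0,1,2,4,5]; indeg=(0,0,0,1,0,0,1,0,0)
step 6: output 7; order=[0,1,2,4,5,7]; indeg=(0,0,0,1,0,0,1,0,0)
step 7: output 8; order=[0,1,2,4,5,7,8]; indeg=(0,0,0,0,0,0,1,0,0)
step 8: output 3; order=[0,1,2,4,5,7,8,3]; indeg=(0,0,0,0,0,0,0,0,0)
step 9: output 6; order=[0,1,2,4,5,7,8,3,6]; indeg=(0,0,0,0,0,0,0,0,0)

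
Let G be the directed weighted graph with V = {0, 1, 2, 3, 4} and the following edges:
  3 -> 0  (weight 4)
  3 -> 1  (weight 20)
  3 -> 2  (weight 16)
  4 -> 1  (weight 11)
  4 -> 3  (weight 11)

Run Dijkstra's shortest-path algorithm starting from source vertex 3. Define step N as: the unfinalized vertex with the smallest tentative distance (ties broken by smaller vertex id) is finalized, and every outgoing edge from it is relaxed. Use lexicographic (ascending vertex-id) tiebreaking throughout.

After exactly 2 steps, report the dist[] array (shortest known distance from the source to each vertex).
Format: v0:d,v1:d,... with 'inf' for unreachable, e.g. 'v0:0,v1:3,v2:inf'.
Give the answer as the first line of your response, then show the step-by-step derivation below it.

v0:4,v1:20,v2:16,v3:0,v4:inf

step 1: dist = v0:4,v1:20,v2:16,v3:0,v4:inf
step 2: dist = v0:4,v1:20,v2:16,v3:0,v4:inf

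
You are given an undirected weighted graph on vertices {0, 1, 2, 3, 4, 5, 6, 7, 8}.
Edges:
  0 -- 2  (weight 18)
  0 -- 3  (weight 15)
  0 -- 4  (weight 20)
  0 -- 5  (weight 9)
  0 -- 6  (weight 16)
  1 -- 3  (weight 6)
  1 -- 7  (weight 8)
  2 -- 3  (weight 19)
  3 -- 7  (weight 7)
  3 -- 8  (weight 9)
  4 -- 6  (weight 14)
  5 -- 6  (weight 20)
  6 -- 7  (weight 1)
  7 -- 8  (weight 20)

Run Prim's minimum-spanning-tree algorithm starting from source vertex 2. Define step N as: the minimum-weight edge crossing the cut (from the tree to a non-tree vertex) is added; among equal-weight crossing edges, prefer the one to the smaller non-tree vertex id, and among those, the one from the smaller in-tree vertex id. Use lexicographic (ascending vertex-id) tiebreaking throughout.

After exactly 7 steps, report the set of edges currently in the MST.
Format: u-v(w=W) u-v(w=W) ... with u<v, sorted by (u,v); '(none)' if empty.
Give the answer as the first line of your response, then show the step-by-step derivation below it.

0-2(w=18) 0-3(w=15) 0-5(w=9) 1-3(w=6) 3-7(w=7) 3-8(w=9) 6-7(w=1)

step 1: add edge 0-2 (w=18); MST = {0-2(w=18)}
step 2: add edge 0-5 (w=9); MST = {0-2(w=18) 0-5(w=9)}
step 3: add edge 0-3 (w=15); MST = {0-2(w=18) 0-3(w=15) 0-5(w=9)}
step 4: add edge 1-3 (w=6); MST = {0-2(w=18) 0-3(w=15) 0-5(w=9) 1-3(w=6)}
step 5: add edge 3-7 (w=7); MST = {0-2(w=18) 0-3(w=15) 0-5(w=9) 1-3(w=6) 3-7(w=7)}
step 6: add edge 6-7 (w=1); MST = {0-2(w=18) 0-3(w=15) 0-5(w=9) 1-3(w=6) 3-7(w=7) 6-7(w=1)}
step 7: add edge 3-8 (w=9); MST = {0-2(w=18) 0-3(w=15) 0-5(w=9) 1-3(w=6) 3-7(w=7) 3-8(w=9) 6-7(w=1)}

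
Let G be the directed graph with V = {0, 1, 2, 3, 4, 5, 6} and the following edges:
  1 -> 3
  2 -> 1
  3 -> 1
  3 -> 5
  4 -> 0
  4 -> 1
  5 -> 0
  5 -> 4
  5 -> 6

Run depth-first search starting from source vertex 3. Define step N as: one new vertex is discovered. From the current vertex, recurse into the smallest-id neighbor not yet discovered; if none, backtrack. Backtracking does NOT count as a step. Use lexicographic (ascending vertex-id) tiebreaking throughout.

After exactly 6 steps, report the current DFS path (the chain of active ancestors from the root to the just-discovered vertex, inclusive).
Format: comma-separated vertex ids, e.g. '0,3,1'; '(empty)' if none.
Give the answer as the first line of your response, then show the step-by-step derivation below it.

3,5,6

step 1: discover 3; path=3; order=3
step 2: discover 1; path=3>1; order=3,1
step 3: discover 5; path=3>5; order=3,1,5
step 4: discover 0; path=3>5>0; order=3,1,5,0
step 5: discover 4; path=3>5>4; order=3,1,5,0,4
step 6: discover 6; path=3>5>6; order=3,1,5,0,4,6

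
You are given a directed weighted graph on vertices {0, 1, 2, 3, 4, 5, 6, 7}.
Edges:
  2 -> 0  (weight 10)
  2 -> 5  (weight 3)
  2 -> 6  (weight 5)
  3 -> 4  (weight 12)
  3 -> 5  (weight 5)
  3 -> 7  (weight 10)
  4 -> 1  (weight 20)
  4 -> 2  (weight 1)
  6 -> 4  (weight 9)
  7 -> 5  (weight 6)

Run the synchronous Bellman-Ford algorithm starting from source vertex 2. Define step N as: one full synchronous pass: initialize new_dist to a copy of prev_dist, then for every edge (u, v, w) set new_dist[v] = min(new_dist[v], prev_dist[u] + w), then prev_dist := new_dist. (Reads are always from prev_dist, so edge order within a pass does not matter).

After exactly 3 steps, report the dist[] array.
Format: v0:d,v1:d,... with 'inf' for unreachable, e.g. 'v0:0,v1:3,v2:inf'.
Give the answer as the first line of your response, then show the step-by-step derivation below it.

v0:10,v1:34,v2:0,v3:inf,v4:14,v5:3,v6:5,v7:inf

step 1: dist = v0:10,v1:inf,v2:0,v3:inf,v4:inf,v5:3,v6:5,v7:inf
step 2: dist = v0:10,v1:inf,v2:0,v3:inf,v4:14,v5:3,v6:5,v7:inf
step 3: dist = v0:10,v1:34,v2:0,v3:inf,v4:14,v5:3,v6:5,v7:inf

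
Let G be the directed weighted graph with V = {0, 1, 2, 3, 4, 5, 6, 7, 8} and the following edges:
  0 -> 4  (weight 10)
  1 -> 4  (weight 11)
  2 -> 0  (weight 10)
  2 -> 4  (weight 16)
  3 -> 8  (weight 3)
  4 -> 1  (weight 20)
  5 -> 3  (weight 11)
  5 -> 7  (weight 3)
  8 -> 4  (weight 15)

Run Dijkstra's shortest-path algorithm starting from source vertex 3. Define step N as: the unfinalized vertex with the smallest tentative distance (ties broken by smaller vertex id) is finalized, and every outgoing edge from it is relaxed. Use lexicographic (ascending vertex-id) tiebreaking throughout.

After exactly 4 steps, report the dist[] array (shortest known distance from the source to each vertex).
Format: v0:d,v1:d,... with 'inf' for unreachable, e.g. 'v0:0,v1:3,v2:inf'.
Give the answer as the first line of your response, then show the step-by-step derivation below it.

v0:inf,v1:38,v2:inf,v3:0,v4:18,v5:inf,v6:inf,v7:inf,v8:3

step 1: dist = v0:inf,v1:inf,v2:inf,v3:0,v4:inf,v5:inf,v6:inf,v7:inf,v8:3
step 2: dist = v0:inf,v1:inf,v2:inf,v3:0,v4:18,v5:inf,v6:inf,v7:inf,v8:3
step 3: dist = v0:inf,v1:38,v2:inf,v3:0,v4:18,v5:inf,v6:inf,v7:inf,v8:3
step 4: dist = v0:inf,v1:38,v2:inf,v3:0,v4:18,v5:inf,v6:inf,v7:inf,v8:3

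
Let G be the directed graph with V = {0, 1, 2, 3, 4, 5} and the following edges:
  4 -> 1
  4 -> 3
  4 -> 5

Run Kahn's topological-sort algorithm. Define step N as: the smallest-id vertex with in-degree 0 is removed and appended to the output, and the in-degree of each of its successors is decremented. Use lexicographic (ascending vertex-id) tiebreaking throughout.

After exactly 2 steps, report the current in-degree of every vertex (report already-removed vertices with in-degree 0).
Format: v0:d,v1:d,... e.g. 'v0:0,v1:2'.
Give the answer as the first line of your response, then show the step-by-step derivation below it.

v0:0,v1:1,v2:0,v3:1,v4:0,v5:1

step 1: output 0; order=[0]; indeg=(0,1,0,1,0,1)
step 2: output 2; order=[0,2]; indeg=(0,1,0,1,0,1)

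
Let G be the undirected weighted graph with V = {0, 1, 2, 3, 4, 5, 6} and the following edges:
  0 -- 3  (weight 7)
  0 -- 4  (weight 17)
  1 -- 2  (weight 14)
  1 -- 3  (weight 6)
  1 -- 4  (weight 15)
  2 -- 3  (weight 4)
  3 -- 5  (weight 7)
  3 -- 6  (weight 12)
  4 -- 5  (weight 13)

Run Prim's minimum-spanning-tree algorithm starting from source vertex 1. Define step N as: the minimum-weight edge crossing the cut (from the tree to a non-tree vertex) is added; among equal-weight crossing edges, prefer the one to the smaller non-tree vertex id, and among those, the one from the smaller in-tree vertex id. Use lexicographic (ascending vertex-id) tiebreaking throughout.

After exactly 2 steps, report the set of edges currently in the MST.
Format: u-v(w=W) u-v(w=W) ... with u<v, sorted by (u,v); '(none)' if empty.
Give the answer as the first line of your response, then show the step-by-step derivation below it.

1-3(w=6) 2-3(w=4)

step 1: add edge 1-3 (w=6); MST = {1-3(w=6)}
step 2: add edge 2-3 (w=4); MST = {1-3(w=6) 2-3(w=4)}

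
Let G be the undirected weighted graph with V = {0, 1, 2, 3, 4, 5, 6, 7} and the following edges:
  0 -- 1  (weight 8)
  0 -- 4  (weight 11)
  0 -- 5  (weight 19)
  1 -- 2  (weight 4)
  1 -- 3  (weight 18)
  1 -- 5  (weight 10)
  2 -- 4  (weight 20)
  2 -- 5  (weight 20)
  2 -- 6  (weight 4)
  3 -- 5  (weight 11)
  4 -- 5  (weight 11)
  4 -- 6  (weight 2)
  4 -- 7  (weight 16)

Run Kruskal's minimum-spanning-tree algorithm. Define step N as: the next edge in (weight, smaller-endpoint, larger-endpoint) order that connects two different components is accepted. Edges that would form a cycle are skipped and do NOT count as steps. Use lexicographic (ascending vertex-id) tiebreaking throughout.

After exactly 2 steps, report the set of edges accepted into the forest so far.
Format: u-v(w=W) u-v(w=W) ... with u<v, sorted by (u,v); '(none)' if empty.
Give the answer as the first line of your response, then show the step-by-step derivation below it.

1-2(w=4) 4-6(w=2)

step 1: add edge 4-6 (w=2); MST = {4-6(w=2)}
step 2: add edge 1-2 (w=4); MST = {1-2(w=4) 4-6(w=2)}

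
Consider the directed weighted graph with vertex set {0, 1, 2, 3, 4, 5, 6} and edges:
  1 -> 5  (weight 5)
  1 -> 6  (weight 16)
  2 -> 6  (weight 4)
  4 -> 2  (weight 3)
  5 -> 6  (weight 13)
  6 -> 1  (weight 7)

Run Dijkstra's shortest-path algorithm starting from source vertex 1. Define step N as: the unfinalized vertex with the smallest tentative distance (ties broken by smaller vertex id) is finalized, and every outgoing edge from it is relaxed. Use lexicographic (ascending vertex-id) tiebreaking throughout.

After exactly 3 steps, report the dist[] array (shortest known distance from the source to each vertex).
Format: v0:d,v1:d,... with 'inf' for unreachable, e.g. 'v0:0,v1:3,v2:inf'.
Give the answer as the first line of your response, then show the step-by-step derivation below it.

v0:inf,v1:0,v2:inf,v3:inf,v4:inf,v5:5,v6:16

step 1: dist = v0:inf,v1:0,v2:inf,v3:inf,v4:inf,v5:5,v6:16
step 2: dist = v0:inf,v1:0,v2:inf,v3:inf,v4:inf,v5:5,v6:16
step 3: dist = v0:inf,v1:0,v2:inf,v3:inf,v4:inf,v5:5,v6:16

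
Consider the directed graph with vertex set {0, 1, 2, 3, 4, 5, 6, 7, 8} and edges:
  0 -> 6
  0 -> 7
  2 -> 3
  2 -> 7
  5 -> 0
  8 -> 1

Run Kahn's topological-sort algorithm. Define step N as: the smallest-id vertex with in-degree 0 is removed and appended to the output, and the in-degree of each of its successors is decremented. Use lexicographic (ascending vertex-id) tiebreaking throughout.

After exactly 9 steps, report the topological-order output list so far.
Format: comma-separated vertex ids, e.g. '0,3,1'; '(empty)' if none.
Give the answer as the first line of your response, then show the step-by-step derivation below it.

2,3,4,5,0,6,7,8,1

step 1: output 2; order=[2]; indeg=(1,1,0,0,0,0,1,1,0)
step 2: output 3; order=[2,3]; indeg=(1,1,0,0,0,0,1,1,0)
step 3: output 4; order=[2,3,4]; indeg=(1,1,0,0,0,0,1,1,0)
step 4: output 5; order=[2,3,4,5]; indeg=(0,1,0,0,0,0,1,1,0)
step 5: output 0; order=[2,3,4,5,0]; indeg=(0,1,0,0,0,0,0,0,0)
step 6: output 6; order=[2,3,4,5,0,6]; indeg=(0,1,0,0,0,0,0,0,0)
step 7: output 7; order=[2,3,4,5,0,6,7]; indeg=(0,1,0,0,0,0,0,0,0)
step 8: output 8; order=[2,3,4,5,0,6,7,8]; indeg=(0,0,0,0,0,0,0,0,0)
step 9: output 1; order=[2,3,4,5,0,6,7,8,1]; indeg=(0,0,0,0,0,0,0,0,0)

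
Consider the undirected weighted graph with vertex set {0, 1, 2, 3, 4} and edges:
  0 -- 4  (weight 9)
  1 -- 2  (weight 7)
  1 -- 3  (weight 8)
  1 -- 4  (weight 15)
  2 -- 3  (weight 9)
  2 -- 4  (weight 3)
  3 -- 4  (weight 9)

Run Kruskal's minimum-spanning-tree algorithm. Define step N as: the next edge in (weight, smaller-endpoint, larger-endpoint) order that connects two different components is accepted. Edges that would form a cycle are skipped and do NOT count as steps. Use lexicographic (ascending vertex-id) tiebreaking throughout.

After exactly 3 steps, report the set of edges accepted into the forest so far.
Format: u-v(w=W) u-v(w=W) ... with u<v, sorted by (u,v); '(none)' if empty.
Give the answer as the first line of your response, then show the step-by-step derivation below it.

1-2(w=7) 1-3(w=8) 2-4(w=3)

step 1: add edge 2-4 (w=3); MST = {2-4(w=3)}
step 2: add edge 1-2 (w=7); MST = {1-2(w=7) 2-4(w=3)}
step 3: add edge 1-3 (w=8); MST = {1-2(w=7) 1-3(w=8) 2-4(w=3)}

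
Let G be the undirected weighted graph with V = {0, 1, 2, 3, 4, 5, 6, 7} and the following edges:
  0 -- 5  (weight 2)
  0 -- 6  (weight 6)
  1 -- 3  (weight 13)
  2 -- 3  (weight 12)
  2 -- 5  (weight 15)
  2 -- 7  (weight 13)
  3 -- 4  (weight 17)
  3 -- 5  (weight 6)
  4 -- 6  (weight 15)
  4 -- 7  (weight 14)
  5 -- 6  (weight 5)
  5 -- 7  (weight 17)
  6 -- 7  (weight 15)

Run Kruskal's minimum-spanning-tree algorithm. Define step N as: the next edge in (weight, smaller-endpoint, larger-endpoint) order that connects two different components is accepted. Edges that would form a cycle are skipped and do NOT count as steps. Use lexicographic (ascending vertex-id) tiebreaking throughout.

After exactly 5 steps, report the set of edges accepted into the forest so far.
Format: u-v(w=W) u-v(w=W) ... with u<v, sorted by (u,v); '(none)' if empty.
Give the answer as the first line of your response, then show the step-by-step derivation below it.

0-5(w=2) 1-3(w=13) 2-3(w=12) 3-5(w=6) 5-6(w=5)

step 1: add edge 0-5 (w=2); MST = {0-5(w=2)}
step 2: add edge 5-6 (w=5); MST = {0-5(w=2) 5-6(w=5)}
step 3: add edge 3-5 (w=6); MST = {0-5(w=2) 3-5(w=6) 5-6(w=5)}
step 4: add edge 2-3 (w=12); MST = {0-5(w=2) 2-3(w=12) 3-5(w=6) 5-6(w=5)}
step 5: add edge 1-3 (w=13); MST = {0-5(w=2) 1-3(w=13) 2-3(w=12) 3-5(w=6) 5-6(w=5)}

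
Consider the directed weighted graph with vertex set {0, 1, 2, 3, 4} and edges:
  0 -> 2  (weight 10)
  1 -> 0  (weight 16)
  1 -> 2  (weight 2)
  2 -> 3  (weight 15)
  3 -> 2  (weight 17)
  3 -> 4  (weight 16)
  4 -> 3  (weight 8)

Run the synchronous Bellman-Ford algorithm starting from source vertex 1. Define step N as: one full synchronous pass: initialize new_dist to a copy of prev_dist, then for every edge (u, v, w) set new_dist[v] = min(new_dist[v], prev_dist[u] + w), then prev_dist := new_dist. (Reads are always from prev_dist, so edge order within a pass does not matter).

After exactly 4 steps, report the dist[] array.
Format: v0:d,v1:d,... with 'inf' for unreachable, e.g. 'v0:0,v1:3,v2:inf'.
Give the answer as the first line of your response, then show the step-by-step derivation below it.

v0:16,v1:0,v2:2,v3:17,v4:33

step 1: dist = v0:16,v1:0,v2:2,v3:inf,v4:inf
step 2: dist = v0:16,v1:0,v2:2,v3:17,v4:inf
step 3: dist = v0:16,v1:0,v2:2,v3:17,v4:33
step 4: dist = v0:16,v1:0,v2:2,v3:17,v4:33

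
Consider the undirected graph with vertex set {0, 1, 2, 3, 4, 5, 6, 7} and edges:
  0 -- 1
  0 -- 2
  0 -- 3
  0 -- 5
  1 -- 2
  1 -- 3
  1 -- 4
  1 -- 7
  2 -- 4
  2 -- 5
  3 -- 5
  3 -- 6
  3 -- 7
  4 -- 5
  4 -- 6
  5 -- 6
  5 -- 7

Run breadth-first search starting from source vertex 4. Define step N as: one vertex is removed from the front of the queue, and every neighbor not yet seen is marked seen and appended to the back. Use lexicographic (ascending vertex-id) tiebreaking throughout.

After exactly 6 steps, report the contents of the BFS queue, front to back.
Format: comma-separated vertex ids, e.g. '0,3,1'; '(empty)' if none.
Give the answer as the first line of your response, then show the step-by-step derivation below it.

3,7

step 1: dequeue 4; queue=[1,2,5,6]; order=4
step 2: dequeue 1; queue=[2,5,6,0,3,7]; order=4,1
step 3: dequeue 2; queue=[5,6,0,3,7]; order=4,1,2
step 4: dequeue 5; queue=[6,0,3,7]; order=4,1,2,5
step 5: dequeue 6; queue=[0,3,7]; order=4,1,2,5,6
step 6: dequeue 0; queue=[3,7]; order=4,1,2,5,6,0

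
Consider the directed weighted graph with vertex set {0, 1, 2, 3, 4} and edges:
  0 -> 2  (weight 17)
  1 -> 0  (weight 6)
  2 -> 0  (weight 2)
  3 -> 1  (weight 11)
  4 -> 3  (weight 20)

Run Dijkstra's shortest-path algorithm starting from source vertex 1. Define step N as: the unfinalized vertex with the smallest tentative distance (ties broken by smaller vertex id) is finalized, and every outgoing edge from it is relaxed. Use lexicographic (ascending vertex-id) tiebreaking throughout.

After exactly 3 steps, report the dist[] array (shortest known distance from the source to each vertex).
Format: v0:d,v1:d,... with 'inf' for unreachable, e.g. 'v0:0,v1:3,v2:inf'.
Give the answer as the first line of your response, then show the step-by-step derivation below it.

v0:6,v1:0,v2:23,v3:inf,v4:inf

step 1: dist = v0:6,v1:0,v2:inf,v3:inf,v4:inf
step 2: dist = v0:6,v1:0,v2:23,v3:inf,v4:inf
step 3: dist = v0:6,v1:0,v2:23,v3:inf,v4:inf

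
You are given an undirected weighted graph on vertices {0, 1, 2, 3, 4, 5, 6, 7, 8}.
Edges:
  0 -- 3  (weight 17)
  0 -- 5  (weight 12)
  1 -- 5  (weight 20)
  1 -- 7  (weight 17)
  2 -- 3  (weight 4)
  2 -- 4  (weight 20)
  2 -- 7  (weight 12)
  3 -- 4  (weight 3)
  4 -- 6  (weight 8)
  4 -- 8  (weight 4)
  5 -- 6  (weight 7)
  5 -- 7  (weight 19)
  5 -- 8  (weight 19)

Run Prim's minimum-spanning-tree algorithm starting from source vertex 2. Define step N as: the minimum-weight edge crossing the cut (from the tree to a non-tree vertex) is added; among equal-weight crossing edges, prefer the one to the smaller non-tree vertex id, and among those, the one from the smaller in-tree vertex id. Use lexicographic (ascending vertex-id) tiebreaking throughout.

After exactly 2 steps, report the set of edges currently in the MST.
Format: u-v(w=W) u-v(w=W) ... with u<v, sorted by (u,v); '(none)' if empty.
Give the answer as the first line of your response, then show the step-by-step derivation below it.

2-3(w=4) 3-4(w=3)

step 1: add edge 2-3 (w=4); MST = {2-3(w=4)}
step 2: add edge 3-4 (w=3); MST = {2-3(w=4) 3-4(w=3)}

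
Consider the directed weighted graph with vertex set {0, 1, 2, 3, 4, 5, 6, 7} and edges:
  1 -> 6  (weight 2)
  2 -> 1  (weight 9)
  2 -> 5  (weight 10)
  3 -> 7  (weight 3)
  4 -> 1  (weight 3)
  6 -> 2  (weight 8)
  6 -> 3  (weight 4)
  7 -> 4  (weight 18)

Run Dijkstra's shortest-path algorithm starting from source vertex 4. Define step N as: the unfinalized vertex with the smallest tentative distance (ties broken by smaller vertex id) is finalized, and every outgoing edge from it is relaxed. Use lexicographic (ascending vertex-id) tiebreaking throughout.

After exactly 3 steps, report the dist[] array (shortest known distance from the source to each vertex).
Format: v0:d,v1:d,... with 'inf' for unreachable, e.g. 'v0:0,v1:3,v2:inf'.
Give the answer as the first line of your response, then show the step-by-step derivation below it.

v0:inf,v1:3,v2:13,v3:9,v4:0,v5:inf,v6:5,v7:inf

step 1: dist = v0:inf,v1:3,v2:inf,v3:inf,v4:0,v5:inf,v6:inf,v7:inf
step 2: dist = v0:inf,v1:3,v2:inf,v3:inf,v4:0,v5:inf,v6:5,v7:inf
step 3: dist = v0:inf,v1:3,v2:13,v3:9,v4:0,v5:inf,v6:5,v7:inf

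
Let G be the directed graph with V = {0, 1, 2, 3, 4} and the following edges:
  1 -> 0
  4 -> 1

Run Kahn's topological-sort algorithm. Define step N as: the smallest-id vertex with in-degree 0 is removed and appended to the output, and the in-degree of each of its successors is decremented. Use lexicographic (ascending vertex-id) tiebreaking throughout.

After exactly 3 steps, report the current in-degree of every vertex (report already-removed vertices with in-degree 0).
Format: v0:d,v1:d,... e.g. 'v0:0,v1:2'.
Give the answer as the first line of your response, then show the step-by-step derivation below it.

v0:1,v1:0,v2:0,v3:0,v4:0

step 1: output 2; order=[2]; indeg=(1,1,0,0,0)
step 2: output 3; order=[2,3]; indeg=(1,1,0,0,0)
step 3: output 4; order=[2,3,4]; indeg=(1,0,0,0,0)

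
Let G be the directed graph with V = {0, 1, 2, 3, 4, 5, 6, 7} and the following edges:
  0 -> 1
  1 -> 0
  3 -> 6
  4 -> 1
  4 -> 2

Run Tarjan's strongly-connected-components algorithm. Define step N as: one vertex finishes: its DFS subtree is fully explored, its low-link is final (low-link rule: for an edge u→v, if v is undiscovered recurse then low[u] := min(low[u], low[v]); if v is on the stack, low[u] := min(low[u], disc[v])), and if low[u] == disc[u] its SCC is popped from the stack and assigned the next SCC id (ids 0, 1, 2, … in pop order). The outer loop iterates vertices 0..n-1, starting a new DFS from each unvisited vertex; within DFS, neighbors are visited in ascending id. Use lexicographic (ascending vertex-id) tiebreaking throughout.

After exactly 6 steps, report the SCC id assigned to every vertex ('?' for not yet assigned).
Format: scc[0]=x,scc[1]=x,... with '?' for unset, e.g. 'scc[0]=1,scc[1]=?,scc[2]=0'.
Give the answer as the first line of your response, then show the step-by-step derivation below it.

scc[0]=0,scc[1]=0,scc[2]=1,scc[3]=3,scc[4]=4,scc[5]=?,scc[6]=2,scc[7]=?

step 1: low=(low[0]=0,low[1]=0,low[2]=?,low[3]=?,low[4]=?,low[5]=?,low[6]=?,low[7]=?); scc=(scc[0]=?,scc[1]=?,scc[2]=?,scc[3]=?,scc[4]=?,scc[5]=?,scc[6]=?,scc[7]=?)
step 2: low=(low[0]=0,low[1]=0,low[2]=?,low[3]=?,low[4]=?,low[5]=?,low[6]=?,low[7]=?); scc=(scc[0]=0,scc[1]=0,scc[2]=?,scc[3]=?,scc[4]=?,scc[5]=?,scc[6]=?,scc[7]=?)
step 3: low=(low[0]=0,low[1]=0,low[2]=2,low[3]=?,low[4]=?,low[5]=?,low[6]=?,low[7]=?); scc=(scc[0]=0,scc[1]=0,scc[2]=1,scc[3]=?,scc[4]=?,scc[5]=?,scc[6]=?,scc[7]=?)
step 4: low=(low[0]=0,low[1]=0,low[2]=2,low[3]=3,low[4]=?,low[5]=?,low[6]=4,low[7]=?); scc=(scc[0]=0,scc[1]=0,scc[2]=1,scc[3]=?,scc[4]=?,scc[5]=?,scc[6]=2,scc[7]=?)
step 5: low=(low[0]=0,low[1]=0,low[2]=2,low[3]=3,low[4]=?,low[5]=?,low[6]=4,low[7]=?); scc=(scc[0]=0,scc[1]=0,scc[2]=1,scc[3]=3,scc[4]=?,scc[5]=?,scc[6]=2,scc[7]=?)
step 6: low=(low[0]=0,low[1]=0,low[2]=2,low[3]=3,low[4]=5,low[5]=?,low[6]=4,low[7]=?); scc=(scc[0]=0,scc[1]=0,scc[2]=1,scc[3]=3,scc[4]=4,scc[5]=?,scc[6]=2,scc[7]=?)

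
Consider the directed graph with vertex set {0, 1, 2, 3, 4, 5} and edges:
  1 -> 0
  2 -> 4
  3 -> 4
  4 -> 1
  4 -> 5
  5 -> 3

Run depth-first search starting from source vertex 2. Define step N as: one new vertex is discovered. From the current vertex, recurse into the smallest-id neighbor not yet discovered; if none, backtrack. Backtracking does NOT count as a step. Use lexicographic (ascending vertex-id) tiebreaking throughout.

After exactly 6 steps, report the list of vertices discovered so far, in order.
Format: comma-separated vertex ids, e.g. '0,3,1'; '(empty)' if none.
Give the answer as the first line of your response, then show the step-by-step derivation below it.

2,4,1,0,5,3

step 1: discover 2; path=2; order=2
step 2: discover 4; path=2>4; order=2,4
step 3: discover 1; path=2>4>1; order=2,4,1
step 4: discover 0; path=2>4>1>0; order=2,4,1,0
step 5: discover 5; path=2>4>5; order=2,4,1,0,5
step 6: discover 3; path=2>4>5>3; order=2,4,1,0,5,3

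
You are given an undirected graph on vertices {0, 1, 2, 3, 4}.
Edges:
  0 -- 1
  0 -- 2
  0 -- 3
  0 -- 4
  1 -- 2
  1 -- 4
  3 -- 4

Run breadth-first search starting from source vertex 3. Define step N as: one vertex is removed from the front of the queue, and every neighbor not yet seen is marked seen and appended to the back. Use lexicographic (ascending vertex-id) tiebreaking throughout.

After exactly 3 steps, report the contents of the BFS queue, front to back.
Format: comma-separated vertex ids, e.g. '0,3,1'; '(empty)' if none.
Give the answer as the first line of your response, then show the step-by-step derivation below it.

1,2

step 1: dequeue 3; queue=[0,4]; order=3
step 2: dequeue 0; queue=[4,1,2]; order=3,0
step 3: dequeue 4; queue=[1,2]; order=3,0,4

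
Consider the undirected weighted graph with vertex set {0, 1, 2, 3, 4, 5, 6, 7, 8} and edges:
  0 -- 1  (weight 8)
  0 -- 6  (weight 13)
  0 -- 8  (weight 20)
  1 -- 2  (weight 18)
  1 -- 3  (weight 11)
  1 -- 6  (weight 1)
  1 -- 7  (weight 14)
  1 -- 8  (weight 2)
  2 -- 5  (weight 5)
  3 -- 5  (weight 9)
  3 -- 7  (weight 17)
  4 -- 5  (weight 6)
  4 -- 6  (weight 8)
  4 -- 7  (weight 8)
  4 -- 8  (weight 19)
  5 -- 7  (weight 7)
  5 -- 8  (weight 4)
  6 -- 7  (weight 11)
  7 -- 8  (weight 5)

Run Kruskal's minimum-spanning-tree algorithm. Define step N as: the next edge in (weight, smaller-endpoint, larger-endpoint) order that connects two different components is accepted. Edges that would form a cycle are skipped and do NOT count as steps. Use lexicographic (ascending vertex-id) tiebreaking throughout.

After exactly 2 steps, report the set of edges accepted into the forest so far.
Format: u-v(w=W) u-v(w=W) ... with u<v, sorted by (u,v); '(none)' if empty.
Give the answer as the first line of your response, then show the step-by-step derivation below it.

1-6(w=1) 1-8(w=2)

step 1: add edge 1-6 (w=1); MST = {1-6(w=1)}
step 2: add edge 1-8 (w=2); MST = {1-6(w=1) 1-8(w=2)}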